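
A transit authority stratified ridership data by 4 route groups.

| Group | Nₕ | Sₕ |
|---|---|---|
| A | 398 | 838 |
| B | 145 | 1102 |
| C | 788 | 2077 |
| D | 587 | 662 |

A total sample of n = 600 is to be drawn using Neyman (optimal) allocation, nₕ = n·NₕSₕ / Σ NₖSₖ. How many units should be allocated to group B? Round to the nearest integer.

A: NₕSₕ = 398·838 = 333524
B: NₕSₕ = 145·1102 = 159790
C: NₕSₕ = 788·2077 = 1636676
D: NₕSₕ = 587·662 = 388594
Σ NₕSₕ = 2518584.
n_B = 600·159790/2518584 = 38.067... → 38.

38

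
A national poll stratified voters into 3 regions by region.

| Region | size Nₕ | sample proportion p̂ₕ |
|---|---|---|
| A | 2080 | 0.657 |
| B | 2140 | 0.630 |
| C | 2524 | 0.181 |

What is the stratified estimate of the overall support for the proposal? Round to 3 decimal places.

Wₕ = Nₕ/N with N = 6744: 0.3084, 0.3173, 0.3743.
p̂_st = 0.3084·0.657 + 0.3173·0.630 + 0.3743·0.181 ≈ 0.47029... → 0.470.

0.470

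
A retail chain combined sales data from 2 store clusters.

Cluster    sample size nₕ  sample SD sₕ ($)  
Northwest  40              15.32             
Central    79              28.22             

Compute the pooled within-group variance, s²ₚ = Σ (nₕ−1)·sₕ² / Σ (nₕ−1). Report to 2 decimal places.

609.15

Degrees of freedom: 39 + 78 = 117.
Σ(nₕ−1)sₕ² = 39·234.7024 + 78·796.3684 = 71270.1288.
s²ₚ = 71270.1288 / 117 = 609.1464 → 609.15.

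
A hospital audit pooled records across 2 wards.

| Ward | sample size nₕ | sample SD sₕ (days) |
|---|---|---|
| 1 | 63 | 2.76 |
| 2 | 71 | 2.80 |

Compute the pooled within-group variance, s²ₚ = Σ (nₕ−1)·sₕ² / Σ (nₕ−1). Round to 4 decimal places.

7.7355

Degrees of freedom: 62 + 70 = 132.
Σ(nₕ−1)sₕ² = 62·7.6176 + 70·7.84 = 1021.0912.
s²ₚ = 1021.0912 / 132 = 7.735539... → 7.7355.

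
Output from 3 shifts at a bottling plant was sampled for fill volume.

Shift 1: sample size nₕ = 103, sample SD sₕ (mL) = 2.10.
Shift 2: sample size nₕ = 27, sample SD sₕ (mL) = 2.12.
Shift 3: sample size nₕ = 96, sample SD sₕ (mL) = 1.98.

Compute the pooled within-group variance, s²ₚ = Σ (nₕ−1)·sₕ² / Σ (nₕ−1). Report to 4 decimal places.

4.2113

Degrees of freedom: 102 + 26 + 95 = 223.
Σ(nₕ−1)sₕ² = 102·4.41 + 26·4.4944 + 95·3.9204 = 939.1124.
s²ₚ = 939.1124 / 223 = 4.211266... → 4.2113.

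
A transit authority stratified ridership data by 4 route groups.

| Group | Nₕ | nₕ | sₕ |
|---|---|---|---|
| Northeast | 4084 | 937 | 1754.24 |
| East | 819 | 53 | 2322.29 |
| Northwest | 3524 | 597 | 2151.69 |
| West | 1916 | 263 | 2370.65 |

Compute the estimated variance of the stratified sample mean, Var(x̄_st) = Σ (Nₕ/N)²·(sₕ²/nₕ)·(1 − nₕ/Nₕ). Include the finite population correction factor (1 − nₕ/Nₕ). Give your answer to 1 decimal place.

N = 10343; Wₕ = Nₕ/N.
group Northeast: (4084/10343)²·1754.24²/937·(1 − 937/4084) = 394.5734
group East: (819/10343)²·2322.29²/53·(1 − 53/819) = 596.7283
group Northwest: (3524/10343)²·2151.69²/597·(1 − 597/3524) = 747.7401
group West: (1916/10343)²·2370.65²/263·(1 − 263/1916) = 632.6368
Sum = 2371.6786 → 2371.7.

2371.7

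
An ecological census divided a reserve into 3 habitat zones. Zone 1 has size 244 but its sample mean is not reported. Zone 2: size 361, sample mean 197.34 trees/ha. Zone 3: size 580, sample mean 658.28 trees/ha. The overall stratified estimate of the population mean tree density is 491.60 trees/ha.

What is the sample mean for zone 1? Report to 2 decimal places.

530.75

N = 244 + 361 + 580 = 1185.
Overall total = μ·N = 491.60·1185 = 582546.
Subtract the known strata: 361·197.34 + 580·658.28 = 453042.14.
Remaining total for zone 1: 582546 − 453042.14 = 129503.86.
Divide by its size: 129503.86 / 244 = 530.7535... → 530.75.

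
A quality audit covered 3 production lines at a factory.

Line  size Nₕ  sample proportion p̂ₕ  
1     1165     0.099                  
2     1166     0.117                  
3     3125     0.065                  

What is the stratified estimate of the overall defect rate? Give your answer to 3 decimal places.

N = 1165 + 1166 + 3125 = 5456.
Overall proportion = Σ (Nₕ/N)·p̂ₕ.
Σ Nₕp̂ₕ = 115.335 + 136.422 + 203.125 = 454.882.
454.882 / 5456 = 0.08337... → 0.083.

0.083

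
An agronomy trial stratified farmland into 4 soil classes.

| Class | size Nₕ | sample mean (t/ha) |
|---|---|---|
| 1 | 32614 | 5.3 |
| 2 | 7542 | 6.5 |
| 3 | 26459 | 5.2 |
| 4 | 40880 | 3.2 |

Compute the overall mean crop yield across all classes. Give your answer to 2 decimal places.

x̄_st = (Σ Nₕx̄ₕ) / (Σ Nₕ) = (32614·5.3 + 7542·6.5 + 26459·5.2 + 40880·3.2) / 107495
= 490280 / 107495 = 4.5610... → 4.56.

4.56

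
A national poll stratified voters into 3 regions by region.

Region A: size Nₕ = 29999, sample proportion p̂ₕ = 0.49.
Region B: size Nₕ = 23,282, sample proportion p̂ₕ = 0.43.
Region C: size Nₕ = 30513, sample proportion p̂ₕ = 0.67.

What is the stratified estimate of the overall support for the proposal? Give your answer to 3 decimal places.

Wₕ = Nₕ/N with N = 83794: 0.3580, 0.2778, 0.3641.
p̂_st = 0.3580·0.49 + 0.2778·0.43 + 0.3641·0.67 ≈ 0.53887... → 0.539.

0.539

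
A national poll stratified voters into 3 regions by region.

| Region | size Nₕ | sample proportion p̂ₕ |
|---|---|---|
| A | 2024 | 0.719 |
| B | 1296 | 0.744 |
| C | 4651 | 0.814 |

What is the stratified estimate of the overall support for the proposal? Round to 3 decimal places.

0.778

N = 2024 + 1296 + 4651 = 7971.
Overall proportion = Σ (Nₕ/N)·p̂ₕ.
Σ Nₕp̂ₕ = 1455.256 + 964.224 + 3785.914 = 6205.394.
6205.394 / 7971 = 0.77850... → 0.778.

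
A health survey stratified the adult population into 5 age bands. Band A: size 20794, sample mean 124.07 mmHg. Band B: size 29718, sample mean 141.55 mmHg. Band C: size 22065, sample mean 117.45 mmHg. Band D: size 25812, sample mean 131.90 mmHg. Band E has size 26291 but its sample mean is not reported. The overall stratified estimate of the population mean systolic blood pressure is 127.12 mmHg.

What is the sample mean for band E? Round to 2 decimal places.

Σ Nₕx̄ₕ = N·μ, so 26291·x̄_E = 124680·127.12 − (20794·124.07 + 29718·141.55 + 22065·117.45 + 25812·131.90).
= 15849321.6 − 12782631.53 = 3066690.07.
x̄_E = 3066690.07 / 26291 = 116.6441... → 116.64.

116.64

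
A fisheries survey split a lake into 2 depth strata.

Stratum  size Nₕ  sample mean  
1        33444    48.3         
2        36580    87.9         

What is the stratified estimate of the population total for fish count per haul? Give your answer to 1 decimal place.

1: 33444·48.3 = 1615345.2
2: 36580·87.9 = 3215382
τ̂ = Σ Nₕx̄ₕ = 4830727.2.

4830727.2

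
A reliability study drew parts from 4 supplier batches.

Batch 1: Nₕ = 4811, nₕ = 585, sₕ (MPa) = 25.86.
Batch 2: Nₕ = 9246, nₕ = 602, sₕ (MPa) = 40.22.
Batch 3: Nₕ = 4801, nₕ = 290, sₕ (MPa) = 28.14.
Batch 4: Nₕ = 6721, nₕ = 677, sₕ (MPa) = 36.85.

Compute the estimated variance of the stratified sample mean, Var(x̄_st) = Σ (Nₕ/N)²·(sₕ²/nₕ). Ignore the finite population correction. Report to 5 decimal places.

N = 25579; Wₕ = Nₕ/N.
batch 1: (4811/25579)²·25.86²/585 = 0.04043941
batch 2: (9246/25579)²·40.22²/602 = 0.35109795
batch 3: (4801/25579)²·28.14²/290 = 0.09619367
batch 4: (6721/25579)²·36.85²/677 = 0.13847998
Sum = 0.62621100 → 0.62621.

0.62621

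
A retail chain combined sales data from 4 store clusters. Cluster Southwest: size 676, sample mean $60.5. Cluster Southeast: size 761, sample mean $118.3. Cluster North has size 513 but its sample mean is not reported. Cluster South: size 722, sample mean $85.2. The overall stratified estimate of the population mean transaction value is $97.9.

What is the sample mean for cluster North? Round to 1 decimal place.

134.8

N = 676 + 761 + 513 + 722 = 2672.
Overall total = μ·N = 97.9·2672 = 261588.8.
Subtract the known strata: 676·60.5 + 761·118.3 + 722·85.2 = 192438.7.
Remaining total for cluster North: 261588.8 − 192438.7 = 69150.1.
Divide by its size: 69150.1 / 513 = 134.796... → 134.8.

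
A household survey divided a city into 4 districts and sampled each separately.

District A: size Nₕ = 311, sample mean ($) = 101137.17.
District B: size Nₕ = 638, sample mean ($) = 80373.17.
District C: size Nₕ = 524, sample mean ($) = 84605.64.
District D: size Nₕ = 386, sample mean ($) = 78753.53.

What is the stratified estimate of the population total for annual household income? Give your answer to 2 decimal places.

Population total = Σ Nₕ·x̄ₕ (each stratum's size times its mean).
311·101137.17 + 638·80373.17 + 524·84605.64 + 386·78753.53 = 31453659.87 + 51278082.46 + 44333355.36 + 30398862.58 = 157463960.27.

157463960.27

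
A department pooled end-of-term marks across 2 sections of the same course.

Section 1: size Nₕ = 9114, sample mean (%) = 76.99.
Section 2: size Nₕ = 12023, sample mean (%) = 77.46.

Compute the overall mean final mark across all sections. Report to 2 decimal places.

77.26

N = 21137; weights Wₕ = Nₕ/N = (0.4312, 0.5688).
x̄_st = Σ Wₕ·x̄ₕ = 0.4312·76.99 + 0.5688·77.46 ≈ 77.2573...
→ 77.26.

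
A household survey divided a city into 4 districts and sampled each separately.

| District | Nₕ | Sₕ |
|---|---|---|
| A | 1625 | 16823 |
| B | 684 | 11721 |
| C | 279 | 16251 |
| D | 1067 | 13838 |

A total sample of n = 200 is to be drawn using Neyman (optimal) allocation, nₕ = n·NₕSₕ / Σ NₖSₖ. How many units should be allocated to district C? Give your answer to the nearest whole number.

Σ NₕSₕ = 1625·16823 + 684·11721 + 279·16251 + 1067·13838 = 54653714.
Share for C: 4534029/54653714 = 0.08296.
n_C = 200 × 0.08296 = 16.592... → 17.

17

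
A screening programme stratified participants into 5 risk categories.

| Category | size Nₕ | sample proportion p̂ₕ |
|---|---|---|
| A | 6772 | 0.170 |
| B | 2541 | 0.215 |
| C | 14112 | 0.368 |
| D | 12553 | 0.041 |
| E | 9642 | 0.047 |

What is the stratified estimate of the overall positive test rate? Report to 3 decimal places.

Wₕ = Nₕ/N with N = 45620: 0.1484, 0.0557, 0.3093, 0.2752, 0.2114.
p̂_st = 0.1484·0.170 + 0.0557·0.215 + 0.3093·0.368 + 0.2752·0.041 + 0.2114·0.047 ≈ 0.17226... → 0.172.

0.172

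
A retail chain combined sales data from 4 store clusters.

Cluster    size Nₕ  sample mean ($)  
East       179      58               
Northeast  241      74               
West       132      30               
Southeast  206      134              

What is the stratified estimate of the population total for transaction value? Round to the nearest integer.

Population total = Σ Nₕ·x̄ₕ (each stratum's size times its mean).
179·58 + 241·74 + 132·30 + 206·134 = 10382 + 17834 + 3960 + 27604 = 59780.

59780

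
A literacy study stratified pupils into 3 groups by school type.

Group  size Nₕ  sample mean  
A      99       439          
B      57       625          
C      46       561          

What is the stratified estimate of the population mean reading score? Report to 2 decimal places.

519.27

N = 99 + 57 + 46 = 202.
The stratified mean weights each stratum mean by its population share Nₕ/N.
Σ Nₕx̄ₕ = 99·439 + 57·625 + 46·561 = 43461 + 35625 + 25806 = 104892.
Divide by N: 104892 / 202 = 519.2673... → 519.27.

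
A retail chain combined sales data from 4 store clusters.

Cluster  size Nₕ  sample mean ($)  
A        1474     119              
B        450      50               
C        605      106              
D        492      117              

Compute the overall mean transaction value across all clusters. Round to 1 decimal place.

N = 3021; weights Wₕ = Nₕ/N = (0.4879, 0.1490, 0.2003, 0.1629).
x̄_st = Σ Wₕ·x̄ₕ = 0.4879·119 + 0.1490·50 + 0.2003·106 + 0.1629·117 ≈ 105.793...
→ 105.8.

105.8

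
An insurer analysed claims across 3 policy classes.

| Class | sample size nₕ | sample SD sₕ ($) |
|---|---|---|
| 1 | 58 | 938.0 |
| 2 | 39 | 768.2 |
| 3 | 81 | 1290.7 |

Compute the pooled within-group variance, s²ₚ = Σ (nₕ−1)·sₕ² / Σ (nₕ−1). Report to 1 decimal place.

1176277.8

1: (58−1)·938.0² = 57·879844 = 50151108
2: (39−1)·768.2² = 38·590131.24 = 22424987.12
3: (81−1)·1290.7² = 80·1665906.49 = 133272519.2
Numerator = 205848614.32; denominator = Σ(nₕ−1) = 175.
s²ₚ = 205848614.32/175 = 1176277.796... → 1176277.8.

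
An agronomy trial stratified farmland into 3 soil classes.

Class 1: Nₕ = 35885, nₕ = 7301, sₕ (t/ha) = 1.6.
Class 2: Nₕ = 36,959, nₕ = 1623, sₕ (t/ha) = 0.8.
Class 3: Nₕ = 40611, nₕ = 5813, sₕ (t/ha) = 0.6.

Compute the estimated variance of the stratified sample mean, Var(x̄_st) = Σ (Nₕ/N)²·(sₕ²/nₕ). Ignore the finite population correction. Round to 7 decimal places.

0.0000849

N = 113455. Term for each stratum: Wₕ²sₕ²/nₕ.
Var(x̄_st) = 0.0000350781 + 0.0000418461 + 0.0000079349 = 0.0000848591 → 0.0000849.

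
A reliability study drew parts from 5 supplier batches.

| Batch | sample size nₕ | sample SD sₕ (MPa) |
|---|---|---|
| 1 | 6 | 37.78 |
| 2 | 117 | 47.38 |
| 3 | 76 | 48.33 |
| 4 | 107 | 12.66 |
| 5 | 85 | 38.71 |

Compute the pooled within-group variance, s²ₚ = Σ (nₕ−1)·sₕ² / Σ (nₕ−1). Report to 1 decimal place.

1517.1

Degrees of freedom: 5 + 116 + 75 + 106 + 84 = 386.
Σ(nₕ−1)sₕ² = 5·1427.3284 + 116·2244.8644 + 75·2335.7889 + 106·160.2756 + 84·1498.4641 = 585585.2779.
s²ₚ = 585585.2779 / 386 = 1517.060... → 1517.1.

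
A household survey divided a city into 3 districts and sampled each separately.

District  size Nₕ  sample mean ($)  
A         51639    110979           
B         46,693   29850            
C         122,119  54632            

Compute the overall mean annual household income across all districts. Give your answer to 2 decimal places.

62581.87

N = 51639 + 46693 + 122119 = 220451.
The stratified mean weights each stratum mean by its population share Nₕ/N.
Σ Nₕx̄ₕ = 51639·110979 + 46693·29850 + 122119·54632 = 5730844581 + 1393786050 + 6671605208 = 13796235839.
Divide by N: 13796235839 / 220451 = 62581.8701... → 62581.87.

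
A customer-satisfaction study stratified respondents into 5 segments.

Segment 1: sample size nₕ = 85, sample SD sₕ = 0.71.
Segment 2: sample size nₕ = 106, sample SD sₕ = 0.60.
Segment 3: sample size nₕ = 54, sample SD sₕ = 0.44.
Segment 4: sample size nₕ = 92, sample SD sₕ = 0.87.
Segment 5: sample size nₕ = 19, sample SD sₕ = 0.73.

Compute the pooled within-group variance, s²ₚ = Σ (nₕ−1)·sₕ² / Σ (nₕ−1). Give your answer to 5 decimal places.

1: (85−1)·0.71² = 84·0.5041 = 42.3444
2: (106−1)·0.60² = 105·0.36 = 37.8
3: (54−1)·0.44² = 53·0.1936 = 10.2608
4: (92−1)·0.87² = 91·0.7569 = 68.8779
5: (19−1)·0.73² = 18·0.5329 = 9.5922
Numerator = 168.8753; denominator = Σ(nₕ−1) = 351.
s²ₚ = 168.8753/351 = 0.4811262... → 0.48113.

0.48113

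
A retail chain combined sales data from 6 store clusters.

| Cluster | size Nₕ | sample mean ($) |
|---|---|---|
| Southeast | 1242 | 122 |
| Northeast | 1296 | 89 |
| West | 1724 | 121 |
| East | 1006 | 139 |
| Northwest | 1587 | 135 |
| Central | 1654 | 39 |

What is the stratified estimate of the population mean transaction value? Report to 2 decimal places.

105.07

N = 1242 + 1296 + 1724 + 1006 + 1587 + 1654 = 8509.
Overall mean = Σ (Nₕ/N)·x̄ₕ — weight by population share, not a simple average.
Σ Nₕx̄ₕ = 1242·122 + 1296·89 + 1724·121 + 1006·139 + 1587·135 + 1654·39 = 151524 + 115344 + 208604 + 139834 + 214245 + 64506 = 894057.
Divide by N: 894057 / 8509 = 105.0719... → 105.07.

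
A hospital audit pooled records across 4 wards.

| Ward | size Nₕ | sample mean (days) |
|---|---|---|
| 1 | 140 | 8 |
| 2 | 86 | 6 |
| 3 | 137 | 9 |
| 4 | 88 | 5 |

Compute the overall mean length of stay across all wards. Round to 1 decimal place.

7.3

N = 140 + 86 + 137 + 88 = 451.
Weight each subgroup mean by Nₕ/N and sum.
Σ Nₕx̄ₕ = 140·8 + 86·6 + 137·9 + 88·5 = 1120 + 516 + 1233 + 440 = 3309.
Divide by N: 3309 / 451 = 7.337... → 7.3.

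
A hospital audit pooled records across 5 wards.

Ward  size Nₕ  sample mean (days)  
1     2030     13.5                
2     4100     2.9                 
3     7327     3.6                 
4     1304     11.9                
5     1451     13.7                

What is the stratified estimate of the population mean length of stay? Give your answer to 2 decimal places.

N = 16212; weights Wₕ = Nₕ/N = (0.1252, 0.2529, 0.4519, 0.0804, 0.0895).
x̄_st = Σ Wₕ·x̄ₕ = 0.1252·13.5 + 0.2529·2.9 + 0.4519·3.6 + 0.0804·11.9 + 0.0895·13.7 ≈ 6.2342...
→ 6.23.

6.23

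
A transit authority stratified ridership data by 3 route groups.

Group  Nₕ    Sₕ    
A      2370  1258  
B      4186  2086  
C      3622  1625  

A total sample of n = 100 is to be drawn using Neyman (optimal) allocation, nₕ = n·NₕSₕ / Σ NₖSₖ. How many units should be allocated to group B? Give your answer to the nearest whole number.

Σ NₕSₕ = 2370·1258 + 4186·2086 + 3622·1625 = 17599206.
Share for B: 8731996/17599206 = 0.49616.
n_B = 100 × 0.49616 = 49.616... → 50.

50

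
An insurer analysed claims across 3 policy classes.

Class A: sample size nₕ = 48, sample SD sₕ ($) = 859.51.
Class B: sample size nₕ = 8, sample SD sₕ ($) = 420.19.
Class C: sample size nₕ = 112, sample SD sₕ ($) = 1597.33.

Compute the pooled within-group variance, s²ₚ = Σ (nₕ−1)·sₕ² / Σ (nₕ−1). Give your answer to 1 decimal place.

A: (48−1)·859.51² = 47·738757.4401 = 34721599.6847
B: (8−1)·420.19² = 7·176559.6361 = 1235917.4527
C: (112−1)·1597.33² = 111·2551463.1289 = 283212407.3079
Numerator = 319169924.4453; denominator = Σ(nₕ−1) = 165.
s²ₚ = 319169924.4453/165 = 1934363.178... → 1934363.2.

1934363.2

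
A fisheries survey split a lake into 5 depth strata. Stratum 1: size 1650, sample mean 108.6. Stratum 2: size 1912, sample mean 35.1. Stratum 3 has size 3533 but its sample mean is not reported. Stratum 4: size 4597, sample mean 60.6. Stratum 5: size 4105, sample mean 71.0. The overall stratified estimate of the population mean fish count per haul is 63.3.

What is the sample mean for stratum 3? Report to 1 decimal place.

Σ Nₕx̄ₕ = N·μ, so 3533·x̄_3 = 15797·63.3 − (1650·108.6 + 1912·35.1 + 4597·60.6 + 4105·71.0).
= 999950.1 − 816334.4 = 183615.7.
x̄_3 = 183615.7 / 3533 = 51.972... → 52.0.

52.0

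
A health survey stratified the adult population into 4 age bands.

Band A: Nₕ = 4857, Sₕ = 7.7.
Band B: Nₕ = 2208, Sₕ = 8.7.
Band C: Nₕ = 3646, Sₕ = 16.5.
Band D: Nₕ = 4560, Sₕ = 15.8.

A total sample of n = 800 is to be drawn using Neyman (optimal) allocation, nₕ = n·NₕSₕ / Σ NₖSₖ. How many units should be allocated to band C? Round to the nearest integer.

255

Σ NₕSₕ = 4857·7.7 + 2208·8.7 + 3646·16.5 + 4560·15.8 = 188815.5.
Share for C: 60159/188815.5 = 0.31861.
n_C = 800 × 0.31861 = 254.890... → 255.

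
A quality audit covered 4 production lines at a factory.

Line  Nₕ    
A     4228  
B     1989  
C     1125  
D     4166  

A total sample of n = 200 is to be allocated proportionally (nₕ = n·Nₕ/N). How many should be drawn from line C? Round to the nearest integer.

20

Share of line C = 1125/11508 = 0.09776.
Allocate 200 × 0.09776 = 19.552... → 20.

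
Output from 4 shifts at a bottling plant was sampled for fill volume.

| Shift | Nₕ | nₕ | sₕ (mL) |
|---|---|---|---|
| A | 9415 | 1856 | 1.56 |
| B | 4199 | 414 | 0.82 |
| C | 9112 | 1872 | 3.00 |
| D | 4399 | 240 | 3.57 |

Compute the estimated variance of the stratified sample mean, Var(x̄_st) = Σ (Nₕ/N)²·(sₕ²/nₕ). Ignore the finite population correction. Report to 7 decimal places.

0.0021361

N = 27125. Term for each stratum: Wₕ²sₕ²/nₕ.
Var(x̄_st) = 0.0001579692 + 0.0000389206 + 0.0005425310 + 0.0013966694 = 0.0021360902 → 0.0021361.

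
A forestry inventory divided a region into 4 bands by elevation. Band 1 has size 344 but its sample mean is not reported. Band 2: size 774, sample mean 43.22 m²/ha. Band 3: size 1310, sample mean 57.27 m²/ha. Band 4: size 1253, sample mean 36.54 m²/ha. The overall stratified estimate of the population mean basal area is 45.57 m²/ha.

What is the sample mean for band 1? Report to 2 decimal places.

Σ Nₕx̄ₕ = N·μ, so 344·x̄_1 = 3681·45.57 − (774·43.22 + 1310·57.27 + 1253·36.54).
= 167743.17 − 154260.6 = 13482.57.
x̄_1 = 13482.57 / 344 = 39.1935... → 39.19.

39.19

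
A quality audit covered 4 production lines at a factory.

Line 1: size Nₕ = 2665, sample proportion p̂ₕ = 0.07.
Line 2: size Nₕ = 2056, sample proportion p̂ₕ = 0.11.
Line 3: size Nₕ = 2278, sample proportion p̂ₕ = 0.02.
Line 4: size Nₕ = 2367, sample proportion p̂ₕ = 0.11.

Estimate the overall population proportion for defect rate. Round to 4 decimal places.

0.0767

Wₕ = Nₕ/N with N = 9366: 0.2845, 0.2195, 0.2432, 0.2527.
p̂_st = 0.2845·0.07 + 0.2195·0.11 + 0.2432·0.02 + 0.2527·0.11 ≈ 0.076729... → 0.0767.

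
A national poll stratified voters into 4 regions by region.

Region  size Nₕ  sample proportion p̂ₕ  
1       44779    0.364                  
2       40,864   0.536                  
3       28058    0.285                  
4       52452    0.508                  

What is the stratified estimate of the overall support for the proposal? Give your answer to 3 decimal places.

Wₕ = Nₕ/N with N = 166153: 0.2695, 0.2459, 0.1689, 0.3157.
p̂_st = 0.2695·0.364 + 0.2459·0.536 + 0.1689·0.285 + 0.3157·0.508 ≈ 0.43842... → 0.438.

0.438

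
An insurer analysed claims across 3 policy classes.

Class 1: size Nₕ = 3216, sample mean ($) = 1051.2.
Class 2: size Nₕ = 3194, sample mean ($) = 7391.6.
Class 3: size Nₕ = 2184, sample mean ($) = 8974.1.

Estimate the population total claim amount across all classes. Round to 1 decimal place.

46588864.0

1: 3216·1051.2 = 3380659.2
2: 3194·7391.6 = 23608770.4
3: 2184·8974.1 = 19599434.4
τ̂ = Σ Nₕx̄ₕ = 46588864.0.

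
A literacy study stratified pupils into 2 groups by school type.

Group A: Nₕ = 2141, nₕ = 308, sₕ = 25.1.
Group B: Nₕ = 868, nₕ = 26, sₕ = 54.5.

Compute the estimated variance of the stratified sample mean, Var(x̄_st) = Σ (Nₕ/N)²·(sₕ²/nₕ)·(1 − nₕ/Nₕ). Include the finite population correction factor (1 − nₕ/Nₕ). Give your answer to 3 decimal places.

10.108

N = 3009. Term for each stratum: Wₕ²sₕ²/nₕ·(1−nₕ/Nₕ).
Var(x̄_st) = 0.886608 + 9.221617 = 10.108225 → 10.108.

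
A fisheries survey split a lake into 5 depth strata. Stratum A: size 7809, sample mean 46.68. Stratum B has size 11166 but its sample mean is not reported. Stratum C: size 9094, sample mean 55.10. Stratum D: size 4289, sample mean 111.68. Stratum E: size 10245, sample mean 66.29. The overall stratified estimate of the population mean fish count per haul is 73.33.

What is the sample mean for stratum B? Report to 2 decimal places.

98.54

N = 7809 + 11166 + 9094 + 4289 + 10245 = 42603.
Overall total = μ·N = 73.33·42603 = 3124077.99.
Subtract the known strata: 7809·46.68 + 9094·55.10 + 4289·111.68 + 10245·66.29 = 2023740.09.
Remaining total for stratum B: 3124077.99 − 2023740.09 = 1100337.9.
Divide by its size: 1100337.9 / 11166 = 98.5436... → 98.54.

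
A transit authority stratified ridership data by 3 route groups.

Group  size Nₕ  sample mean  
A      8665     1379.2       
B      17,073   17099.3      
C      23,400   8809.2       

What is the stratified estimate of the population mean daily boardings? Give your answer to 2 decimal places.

10379.39

N = 8665 + 17073 + 23400 = 49138.
Weight each subgroup mean by Nₕ/N and sum.
Σ Nₕx̄ₕ = 8665·1379.2 + 17073·17099.3 + 23400·8809.2 = 11950768 + 291936348.9 + 206135280 = 510022396.9.
Divide by N: 510022396.9 / 49138 = 10379.3886... → 10379.39.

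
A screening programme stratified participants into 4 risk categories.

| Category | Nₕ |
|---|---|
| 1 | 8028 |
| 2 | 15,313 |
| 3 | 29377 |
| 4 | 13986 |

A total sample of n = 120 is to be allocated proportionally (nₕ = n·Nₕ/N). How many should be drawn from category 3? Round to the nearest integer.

53

N = 8028 + 15313 + 29377 + 13986 = 66704.
n_3 = 120·29377/66704 = 52.849... → 53.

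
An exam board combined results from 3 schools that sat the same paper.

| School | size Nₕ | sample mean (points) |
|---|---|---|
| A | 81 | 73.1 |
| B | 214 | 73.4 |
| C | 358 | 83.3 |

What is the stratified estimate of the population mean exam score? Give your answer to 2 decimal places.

x̄_st = (Σ Nₕx̄ₕ) / (Σ Nₕ) = (81·73.1 + 214·73.4 + 358·83.3) / 653
= 51450.1 / 653 = 78.7904... → 78.79.

78.79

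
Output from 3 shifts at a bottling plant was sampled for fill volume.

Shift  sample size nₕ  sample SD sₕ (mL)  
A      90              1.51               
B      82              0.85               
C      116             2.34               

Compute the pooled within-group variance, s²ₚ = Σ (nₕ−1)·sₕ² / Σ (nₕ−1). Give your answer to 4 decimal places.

Degrees of freedom: 89 + 81 + 115 = 285.
Σ(nₕ−1)sₕ² = 89·2.2801 + 81·0.7225 + 115·5.4756 = 891.1454.
s²ₚ = 891.1454 / 285 = 3.126826... → 3.1268.

3.1268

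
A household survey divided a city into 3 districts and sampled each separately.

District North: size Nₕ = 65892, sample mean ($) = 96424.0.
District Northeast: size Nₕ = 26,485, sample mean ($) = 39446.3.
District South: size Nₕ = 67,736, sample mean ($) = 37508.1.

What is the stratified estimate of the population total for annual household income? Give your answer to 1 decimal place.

North: 65892·96424.0 = 6353570208
Northeast: 26485·39446.3 = 1044735255.5
South: 67736·37508.1 = 2540648661.6
τ̂ = Σ Nₕx̄ₕ = 9938954125.1.

9938954125.1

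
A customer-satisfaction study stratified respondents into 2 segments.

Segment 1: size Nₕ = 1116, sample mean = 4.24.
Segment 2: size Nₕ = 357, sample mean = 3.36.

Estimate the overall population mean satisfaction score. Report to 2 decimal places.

N = 1116 + 357 = 1473.
Weight each subgroup mean by Nₕ/N and sum.
Σ Nₕx̄ₕ = 1116·4.24 + 357·3.36 = 4731.84 + 1199.52 = 5931.36.
Divide by N: 5931.36 / 1473 = 4.0267... → 4.03.

4.03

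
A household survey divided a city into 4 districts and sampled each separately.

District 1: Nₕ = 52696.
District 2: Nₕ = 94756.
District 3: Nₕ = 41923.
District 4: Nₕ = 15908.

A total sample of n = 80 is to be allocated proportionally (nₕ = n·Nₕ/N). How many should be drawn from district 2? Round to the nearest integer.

37

N = 52696 + 94756 + 41923 + 15908 = 205283.
n_2 = 80·94756/205283 = 36.927... → 37.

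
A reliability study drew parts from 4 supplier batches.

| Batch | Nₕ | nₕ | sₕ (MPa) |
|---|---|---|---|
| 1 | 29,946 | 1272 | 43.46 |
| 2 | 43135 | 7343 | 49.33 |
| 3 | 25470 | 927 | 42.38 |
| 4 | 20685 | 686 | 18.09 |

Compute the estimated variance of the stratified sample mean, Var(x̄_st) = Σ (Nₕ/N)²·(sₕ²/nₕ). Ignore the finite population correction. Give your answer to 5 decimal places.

N = 119236. Term for each stratum: Wₕ²sₕ²/nₕ.
Var(x̄_st) = 0.09366022 + 0.04337041 + 0.08840672 + 0.01435652 = 0.23979387 → 0.23979.

0.23979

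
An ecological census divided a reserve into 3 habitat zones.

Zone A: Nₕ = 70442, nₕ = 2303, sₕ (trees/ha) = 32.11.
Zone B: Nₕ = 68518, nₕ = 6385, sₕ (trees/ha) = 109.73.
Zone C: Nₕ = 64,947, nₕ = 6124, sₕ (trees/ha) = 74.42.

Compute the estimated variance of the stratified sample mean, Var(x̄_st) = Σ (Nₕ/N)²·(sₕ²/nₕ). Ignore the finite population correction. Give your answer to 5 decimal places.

0.35811

N = 203907. Term for each stratum: Wₕ²sₕ²/nₕ.
Var(x̄_st) = 0.05343007 + 0.21292906 + 0.09174831 = 0.35810744 → 0.35811.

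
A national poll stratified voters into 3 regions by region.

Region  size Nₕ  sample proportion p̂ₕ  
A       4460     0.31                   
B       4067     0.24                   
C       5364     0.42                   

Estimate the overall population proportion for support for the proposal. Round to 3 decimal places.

Wₕ = Nₕ/N with N = 13891: 0.3211, 0.2928, 0.3861.
p̂_st = 0.3211·0.31 + 0.2928·0.24 + 0.3861·0.42 ≈ 0.33198... → 0.332.

0.332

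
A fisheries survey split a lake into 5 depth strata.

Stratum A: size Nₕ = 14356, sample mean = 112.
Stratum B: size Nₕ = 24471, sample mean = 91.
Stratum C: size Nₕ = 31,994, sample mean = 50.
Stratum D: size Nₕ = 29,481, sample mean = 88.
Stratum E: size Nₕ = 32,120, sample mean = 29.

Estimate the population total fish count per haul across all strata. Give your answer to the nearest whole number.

A: 14356·112 = 1607872
B: 24471·91 = 2226861
C: 31994·50 = 1599700
D: 29481·88 = 2594328
E: 32120·29 = 931480
τ̂ = Σ Nₕx̄ₕ = 8960241.

8960241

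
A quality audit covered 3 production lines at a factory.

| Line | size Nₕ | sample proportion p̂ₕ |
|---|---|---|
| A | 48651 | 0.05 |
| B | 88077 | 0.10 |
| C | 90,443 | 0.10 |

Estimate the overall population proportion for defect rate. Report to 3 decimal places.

Wₕ = Nₕ/N with N = 227171: 0.2142, 0.3877, 0.3981.
p̂_st = 0.2142·0.05 + 0.3877·0.10 + 0.3981·0.10 ≈ 0.08929... → 0.089.

0.089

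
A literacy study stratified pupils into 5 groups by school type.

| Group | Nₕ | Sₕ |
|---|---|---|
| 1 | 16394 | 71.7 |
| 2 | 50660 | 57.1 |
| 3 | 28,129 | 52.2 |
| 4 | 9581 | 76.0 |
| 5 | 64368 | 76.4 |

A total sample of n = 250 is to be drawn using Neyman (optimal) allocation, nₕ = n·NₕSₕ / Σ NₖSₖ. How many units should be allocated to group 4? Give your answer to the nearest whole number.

1: NₕSₕ = 16394·71.7 = 1175449.8
2: NₕSₕ = 50660·57.1 = 2892686
3: NₕSₕ = 28129·52.2 = 1468333.8
4: NₕSₕ = 9581·76.0 = 728156
5: NₕSₕ = 64368·76.4 = 4917715.2
Σ NₕSₕ = 11182340.8.
n_4 = 250·728156/11182340.8 = 16.279... → 16.

16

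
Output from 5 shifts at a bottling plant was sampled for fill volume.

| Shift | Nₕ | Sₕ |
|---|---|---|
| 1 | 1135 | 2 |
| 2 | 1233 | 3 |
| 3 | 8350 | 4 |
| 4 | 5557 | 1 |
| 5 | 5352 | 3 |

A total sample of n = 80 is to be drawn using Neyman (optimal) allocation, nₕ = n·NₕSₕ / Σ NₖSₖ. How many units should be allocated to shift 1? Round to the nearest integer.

Σ NₕSₕ = 1135·2 + 1233·3 + 8350·4 + 5557·1 + 5352·3 = 60982.
Share for 1: 2270/60982 = 0.03722.
n_1 = 80 × 0.03722 = 2.978... → 3.

3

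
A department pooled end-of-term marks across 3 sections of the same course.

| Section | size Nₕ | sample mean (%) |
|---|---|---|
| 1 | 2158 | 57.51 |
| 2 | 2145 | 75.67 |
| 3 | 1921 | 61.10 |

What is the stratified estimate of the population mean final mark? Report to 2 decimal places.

N = 6224; weights Wₕ = Nₕ/N = (0.3467, 0.3446, 0.3086).
x̄_st = Σ Wₕ·x̄ₕ = 0.3467·57.51 + 0.3446·75.67 + 0.3086·61.10 ≈ 64.8766...
→ 64.88.

64.88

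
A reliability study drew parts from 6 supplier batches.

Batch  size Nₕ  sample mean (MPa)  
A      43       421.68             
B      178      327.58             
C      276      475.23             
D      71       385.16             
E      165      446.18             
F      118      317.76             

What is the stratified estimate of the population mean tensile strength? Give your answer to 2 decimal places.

N = 851; weights Wₕ = Nₕ/N = (0.0505, 0.2092, 0.3243, 0.0834, 0.1939, 0.1387).
x̄_st = Σ Wₕ·x̄ₕ = 0.0505·421.68 + 0.2092·327.58 + 0.3243·475.23 + 0.0834·385.16 + 0.1939·446.18 + 0.1387·317.76 ≈ 406.6589...
→ 406.66.

406.66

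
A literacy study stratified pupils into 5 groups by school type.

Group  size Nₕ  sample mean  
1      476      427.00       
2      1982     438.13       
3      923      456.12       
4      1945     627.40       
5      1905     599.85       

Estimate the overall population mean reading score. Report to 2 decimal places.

x̄_st = (Σ Nₕx̄ₕ) / (Σ Nₕ) = (476·427.00 + 1982·438.13 + 923·456.12 + 1945·627.40 + 1905·599.85) / 7231
= 3855631.67 / 7231 = 533.2086... → 533.21.

533.21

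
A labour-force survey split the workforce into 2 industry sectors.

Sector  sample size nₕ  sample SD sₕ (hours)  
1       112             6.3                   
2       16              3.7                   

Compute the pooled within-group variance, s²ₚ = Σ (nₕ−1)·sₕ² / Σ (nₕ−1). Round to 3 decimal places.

1: (112−1)·6.3² = 111·39.69 = 4405.59
2: (16−1)·3.7² = 15·13.69 = 205.35
Numerator = 4610.94; denominator = Σ(nₕ−1) = 126.
s²ₚ = 4610.94/126 = 36.59476... → 36.595.

36.595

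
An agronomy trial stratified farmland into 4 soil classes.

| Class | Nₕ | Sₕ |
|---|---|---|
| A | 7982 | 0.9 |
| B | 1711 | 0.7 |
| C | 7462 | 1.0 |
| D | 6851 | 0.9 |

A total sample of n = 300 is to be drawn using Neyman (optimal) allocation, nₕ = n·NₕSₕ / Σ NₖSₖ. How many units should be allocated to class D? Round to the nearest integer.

A: NₕSₕ = 7982·0.9 = 7183.8
B: NₕSₕ = 1711·0.7 = 1197.7
C: NₕSₕ = 7462·1.0 = 7462
D: NₕSₕ = 6851·0.9 = 6165.9
Σ NₕSₕ = 22009.4.
n_D = 300·6165.9/22009.4 = 84.045... → 84.

84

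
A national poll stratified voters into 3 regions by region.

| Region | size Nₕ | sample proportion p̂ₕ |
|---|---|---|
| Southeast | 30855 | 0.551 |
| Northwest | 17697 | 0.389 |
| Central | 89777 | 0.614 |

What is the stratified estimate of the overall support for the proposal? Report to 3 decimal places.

Wₕ = Nₕ/N with N = 138329: 0.2231, 0.1279, 0.6490.
p̂_st = 0.2231·0.551 + 0.1279·0.389 + 0.6490·0.614 ≈ 0.57116... → 0.571.

0.571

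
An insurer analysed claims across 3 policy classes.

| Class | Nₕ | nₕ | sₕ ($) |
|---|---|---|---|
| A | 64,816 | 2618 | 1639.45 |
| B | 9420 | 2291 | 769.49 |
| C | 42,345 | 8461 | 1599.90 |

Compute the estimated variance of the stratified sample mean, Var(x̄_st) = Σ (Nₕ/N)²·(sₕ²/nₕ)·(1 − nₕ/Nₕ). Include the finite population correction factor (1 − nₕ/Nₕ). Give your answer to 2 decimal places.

N = 116581. Term for each stratum: Wₕ²sₕ²/nₕ·(1−nₕ/Nₕ).
Var(x̄_st) = 304.52980 + 1.27704 + 31.93782 = 337.74466 → 337.74.

337.74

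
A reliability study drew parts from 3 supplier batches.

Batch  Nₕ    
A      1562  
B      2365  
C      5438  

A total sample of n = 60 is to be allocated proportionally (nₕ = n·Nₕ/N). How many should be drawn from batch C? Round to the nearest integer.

35

Share of batch C = 5438/9365 = 0.58067.
Allocate 60 × 0.58067 = 34.840... → 35.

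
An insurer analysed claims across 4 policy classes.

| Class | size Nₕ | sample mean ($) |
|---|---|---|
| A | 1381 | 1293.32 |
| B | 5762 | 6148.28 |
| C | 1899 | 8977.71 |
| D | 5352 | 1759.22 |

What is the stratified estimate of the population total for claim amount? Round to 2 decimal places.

A: 1381·1293.32 = 1786074.92
B: 5762·6148.28 = 35426389.36
C: 1899·8977.71 = 17048671.29
D: 5352·1759.22 = 9415345.44
τ̂ = Σ Nₕx̄ₕ = 63676481.01.

63676481.01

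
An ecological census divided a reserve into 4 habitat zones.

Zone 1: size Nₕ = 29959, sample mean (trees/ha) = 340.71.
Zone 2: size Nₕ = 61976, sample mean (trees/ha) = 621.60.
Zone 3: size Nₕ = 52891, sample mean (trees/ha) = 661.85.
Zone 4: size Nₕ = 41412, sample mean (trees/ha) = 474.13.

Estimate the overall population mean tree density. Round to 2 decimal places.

555.05

x̄_st = (Σ Nₕx̄ₕ) / (Σ Nₕ) = (29959·340.71 + 61976·621.60 + 52891·661.85 + 41412·474.13) / 186238
= 103372192.4 / 186238 = 555.0542... → 555.05.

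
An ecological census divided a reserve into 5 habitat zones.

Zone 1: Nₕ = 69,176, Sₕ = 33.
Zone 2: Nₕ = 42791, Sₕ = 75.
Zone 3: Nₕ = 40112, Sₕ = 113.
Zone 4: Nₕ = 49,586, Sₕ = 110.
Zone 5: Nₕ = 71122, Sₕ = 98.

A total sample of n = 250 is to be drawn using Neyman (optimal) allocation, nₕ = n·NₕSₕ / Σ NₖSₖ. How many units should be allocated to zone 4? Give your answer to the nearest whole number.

Σ NₕSₕ = 69176·33 + 42791·75 + 40112·113 + 49586·110 + 71122·98 = 22449205.
Share for 4: 5454460/22449205 = 0.24297.
n_4 = 250 × 0.24297 = 60.742... → 61.

61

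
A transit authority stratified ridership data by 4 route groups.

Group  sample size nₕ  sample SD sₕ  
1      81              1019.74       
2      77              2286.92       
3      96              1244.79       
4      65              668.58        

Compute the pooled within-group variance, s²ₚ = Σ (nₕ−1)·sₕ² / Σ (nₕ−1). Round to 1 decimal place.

1: (81−1)·1019.74² = 80·1039869.6676 = 83189573.408
2: (77−1)·2286.92² = 76·5230003.0864 = 397480234.5664
3: (96−1)·1244.79² = 95·1549502.1441 = 147202703.6895
4: (65−1)·668.58² = 64·446999.2164 = 28607949.8496
Numerator = 656480461.5135; denominator = Σ(nₕ−1) = 315.
s²ₚ = 656480461.5135/315 = 2084064.957... → 2084065.0.

2084065.0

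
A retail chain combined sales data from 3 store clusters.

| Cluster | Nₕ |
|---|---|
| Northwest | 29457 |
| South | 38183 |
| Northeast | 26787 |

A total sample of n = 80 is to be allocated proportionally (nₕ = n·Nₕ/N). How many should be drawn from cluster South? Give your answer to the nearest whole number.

Share of cluster South = 38183/94427 = 0.40437.
Allocate 80 × 0.40437 = 32.349... → 32.

32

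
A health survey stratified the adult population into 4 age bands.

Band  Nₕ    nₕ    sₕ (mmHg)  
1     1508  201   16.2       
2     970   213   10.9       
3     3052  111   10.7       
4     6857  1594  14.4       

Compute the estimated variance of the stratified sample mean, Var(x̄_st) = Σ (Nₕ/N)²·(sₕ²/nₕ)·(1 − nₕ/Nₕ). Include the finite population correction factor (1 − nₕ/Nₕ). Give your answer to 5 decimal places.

0.11038

N = 12387. Term for each stratum: Wₕ²sₕ²/nₕ·(1−nₕ/Nₕ).
Var(x̄_st) = 0.01677176 + 0.00266937 + 0.06033813 + 0.03059651 = 0.11037577 → 0.11038.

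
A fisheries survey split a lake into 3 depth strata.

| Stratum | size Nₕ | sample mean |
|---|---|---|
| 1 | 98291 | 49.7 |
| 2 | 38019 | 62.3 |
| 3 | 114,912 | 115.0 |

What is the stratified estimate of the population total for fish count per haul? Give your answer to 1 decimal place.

1: 98291·49.7 = 4885062.7
2: 38019·62.3 = 2368583.7
3: 114912·115.0 = 13214880
τ̂ = Σ Nₕx̄ₕ = 20468526.4.

20468526.4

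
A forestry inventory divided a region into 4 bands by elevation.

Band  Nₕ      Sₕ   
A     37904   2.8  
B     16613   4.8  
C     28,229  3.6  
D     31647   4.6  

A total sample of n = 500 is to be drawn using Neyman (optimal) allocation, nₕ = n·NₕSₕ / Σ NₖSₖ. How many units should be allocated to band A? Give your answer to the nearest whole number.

A: NₕSₕ = 37904·2.8 = 106131.2
B: NₕSₕ = 16613·4.8 = 79742.4
C: NₕSₕ = 28229·3.6 = 101624.4
D: NₕSₕ = 31647·4.6 = 145576.2
Σ NₕSₕ = 433074.2.
n_A = 500·106131.2/433074.2 = 122.532... → 123.

123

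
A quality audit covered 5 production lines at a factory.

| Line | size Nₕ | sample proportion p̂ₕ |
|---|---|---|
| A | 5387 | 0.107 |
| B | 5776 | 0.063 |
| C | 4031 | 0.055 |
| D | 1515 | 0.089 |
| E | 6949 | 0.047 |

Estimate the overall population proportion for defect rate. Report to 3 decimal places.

Wₕ = Nₕ/N with N = 23658: 0.2277, 0.2441, 0.1704, 0.0640, 0.2937.
p̂_st = 0.2277·0.107 + 0.2441·0.063 + 0.1704·0.055 + 0.0640·0.089 + 0.2937·0.047 ≈ 0.06862... → 0.069.

0.069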